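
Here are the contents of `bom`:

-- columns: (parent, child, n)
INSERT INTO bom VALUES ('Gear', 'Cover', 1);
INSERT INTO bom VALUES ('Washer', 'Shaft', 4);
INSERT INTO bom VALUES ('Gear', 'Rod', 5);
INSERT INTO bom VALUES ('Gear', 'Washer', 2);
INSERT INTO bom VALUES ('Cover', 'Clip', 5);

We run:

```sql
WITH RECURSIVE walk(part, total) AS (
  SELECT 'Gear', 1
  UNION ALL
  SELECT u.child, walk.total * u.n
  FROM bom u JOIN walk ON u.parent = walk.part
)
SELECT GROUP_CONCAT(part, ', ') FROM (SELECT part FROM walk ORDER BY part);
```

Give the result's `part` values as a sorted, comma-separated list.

Base: (Gear, total=1).
Iteration 1: components of {Gear} -> Cover = 1*1 = 1, Rod = 1*5 = 5, Washer = 1*2 = 2.
Iteration 2: components of {Cover,Rod,Washer} -> Clip = 1*5 = 5, Shaft = 2*4 = 8.
Iteration 3: no further components; recursion stops.

Clip, Cover, Gear, Rod, Shaft, Washer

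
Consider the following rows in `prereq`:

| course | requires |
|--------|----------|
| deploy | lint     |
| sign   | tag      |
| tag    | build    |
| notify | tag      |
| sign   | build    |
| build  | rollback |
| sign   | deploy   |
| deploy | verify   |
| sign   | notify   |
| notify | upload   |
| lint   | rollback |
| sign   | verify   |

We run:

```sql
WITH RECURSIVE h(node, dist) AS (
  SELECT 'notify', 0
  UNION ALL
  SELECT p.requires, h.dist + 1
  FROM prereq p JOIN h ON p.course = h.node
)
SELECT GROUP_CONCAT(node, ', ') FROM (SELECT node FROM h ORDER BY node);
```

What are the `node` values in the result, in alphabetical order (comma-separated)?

build, notify, rollback, tag, upload

Base: (notify, dist=0).
Iteration 1: edges from {notify} -> (tag, dist=1), (upload, dist=1).
Iteration 2: edges from {tag,upload} -> (build, dist=2).
Iteration 3: edges from {build} -> (rollback, dist=3).
Iteration 4: no outgoing edges from {rollback}; recursion stops.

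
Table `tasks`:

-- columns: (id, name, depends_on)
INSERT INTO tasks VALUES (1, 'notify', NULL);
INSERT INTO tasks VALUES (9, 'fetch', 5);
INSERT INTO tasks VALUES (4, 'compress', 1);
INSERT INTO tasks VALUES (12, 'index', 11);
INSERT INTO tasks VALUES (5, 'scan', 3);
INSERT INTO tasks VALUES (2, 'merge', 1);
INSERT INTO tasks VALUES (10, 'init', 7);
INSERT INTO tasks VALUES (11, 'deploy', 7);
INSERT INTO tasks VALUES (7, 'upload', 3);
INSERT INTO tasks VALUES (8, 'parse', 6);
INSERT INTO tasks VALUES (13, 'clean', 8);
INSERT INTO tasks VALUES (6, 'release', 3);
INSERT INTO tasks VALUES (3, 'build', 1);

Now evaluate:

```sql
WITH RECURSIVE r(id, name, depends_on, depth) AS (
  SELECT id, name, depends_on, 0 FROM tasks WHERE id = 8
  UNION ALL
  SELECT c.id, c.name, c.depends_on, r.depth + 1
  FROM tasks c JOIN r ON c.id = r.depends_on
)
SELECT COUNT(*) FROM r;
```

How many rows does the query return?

4

Base: id=8 (parse), depends_on=6, depth 0.
Iteration 1: join on id=6 -> release (id 6, depends_on=3, depth 1).
Iteration 2: join on id=3 -> build (id 3, depends_on=1, depth 2).
Iteration 3: join on id=1 -> notify (id 1, depends_on=NULL, depth 3).
Iteration 4: depends_on is NULL; no match; recursion stops.
Total rows emitted: 4.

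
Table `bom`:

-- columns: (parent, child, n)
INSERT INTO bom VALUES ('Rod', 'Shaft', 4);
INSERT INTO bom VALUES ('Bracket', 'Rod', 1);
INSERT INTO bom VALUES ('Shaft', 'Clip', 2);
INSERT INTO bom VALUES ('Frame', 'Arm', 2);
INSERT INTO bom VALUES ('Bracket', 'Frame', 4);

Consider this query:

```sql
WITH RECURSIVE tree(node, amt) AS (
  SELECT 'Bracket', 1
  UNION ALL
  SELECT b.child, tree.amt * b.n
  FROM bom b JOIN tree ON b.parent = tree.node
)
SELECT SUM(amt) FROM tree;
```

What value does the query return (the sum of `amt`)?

26

Base: (Bracket, amt=1).
Iteration 1: components of {Bracket} -> Frame = 1*4 = 4, Rod = 1*1 = 1.
Iteration 2: components of {Frame,Rod} -> Arm = 4*2 = 8, Shaft = 1*4 = 4.
Iteration 3: components of {Arm,Shaft} -> Clip = 4*2 = 8.
Iteration 4: no further components; recursion stops.
SUM(amt) = 1 + 4 + 1 + 8 + 4 + 8 = 26.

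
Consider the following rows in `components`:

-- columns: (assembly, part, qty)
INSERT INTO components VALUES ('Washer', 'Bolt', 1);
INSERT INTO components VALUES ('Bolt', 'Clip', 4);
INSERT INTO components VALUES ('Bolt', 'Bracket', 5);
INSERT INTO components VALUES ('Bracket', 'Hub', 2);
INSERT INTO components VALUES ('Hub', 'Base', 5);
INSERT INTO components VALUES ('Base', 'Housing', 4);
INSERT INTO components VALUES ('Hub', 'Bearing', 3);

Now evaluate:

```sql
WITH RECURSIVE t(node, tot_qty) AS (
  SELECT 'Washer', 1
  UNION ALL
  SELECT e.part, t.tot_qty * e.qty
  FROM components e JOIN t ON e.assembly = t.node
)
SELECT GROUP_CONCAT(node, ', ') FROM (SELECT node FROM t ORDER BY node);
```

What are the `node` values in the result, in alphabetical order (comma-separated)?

Base, Bearing, Bolt, Bracket, Clip, Housing, Hub, Washer

Base: (Washer, tot_qty=1).
Iteration 1: components of {Washer} -> Bolt = 1*1 = 1.
Iteration 2: components of {Bolt} -> Bracket = 1*5 = 5, Clip = 1*4 = 4.
Iteration 3: components of {Bracket,Clip} -> Hub = 5*2 = 10.
Iteration 4: components of {Hub} -> Base = 10*5 = 50, Bearing = 10*3 = 30.
Iteration 5: components of {Base,Bearing} -> Housing = 50*4 = 200.
Iteration 6: no further components; recursion stops.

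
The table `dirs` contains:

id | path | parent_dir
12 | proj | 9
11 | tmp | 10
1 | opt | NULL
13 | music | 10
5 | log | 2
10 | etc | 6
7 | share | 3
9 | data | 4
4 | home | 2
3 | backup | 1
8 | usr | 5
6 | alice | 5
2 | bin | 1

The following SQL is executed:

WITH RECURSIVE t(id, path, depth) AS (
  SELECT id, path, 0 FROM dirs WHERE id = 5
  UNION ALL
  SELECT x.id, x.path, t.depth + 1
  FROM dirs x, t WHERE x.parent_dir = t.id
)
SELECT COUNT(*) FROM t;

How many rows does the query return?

Base: id=5 (log) at depth 0.
Iteration 1: rows with parent_dir in {5} -> alice (id 6, depth 1), usr (id 8, depth 1).
Iteration 2: rows with parent_dir in {6,8} -> etc (id 10, depth 2).
Iteration 3: rows with parent_dir in {10} -> tmp (id 11, depth 3), music (id 13, depth 3).
Iteration 4: no rows with parent_dir in {11,13}; recursion stops.
Total rows emitted: 6.

6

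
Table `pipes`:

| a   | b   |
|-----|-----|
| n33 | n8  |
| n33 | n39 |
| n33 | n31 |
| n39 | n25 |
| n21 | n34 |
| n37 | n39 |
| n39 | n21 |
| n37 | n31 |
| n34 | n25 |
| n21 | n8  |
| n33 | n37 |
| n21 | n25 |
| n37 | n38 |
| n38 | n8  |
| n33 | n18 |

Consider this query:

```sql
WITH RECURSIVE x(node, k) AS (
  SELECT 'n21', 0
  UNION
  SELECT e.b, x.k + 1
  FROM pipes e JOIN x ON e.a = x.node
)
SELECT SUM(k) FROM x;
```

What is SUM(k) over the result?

5

Base: (n21, k=0).
Iteration 1: edges from {n21} -> (n25, k=1), (n34, k=1), (n8, k=1).
Iteration 2: edges from {n25,n34,n8} -> (n25, k=2).
Iteration 3: no outgoing edges from {n25}; recursion stops.
SUM(k) = 0 + 1 + 1 + 1 + 2 = 5.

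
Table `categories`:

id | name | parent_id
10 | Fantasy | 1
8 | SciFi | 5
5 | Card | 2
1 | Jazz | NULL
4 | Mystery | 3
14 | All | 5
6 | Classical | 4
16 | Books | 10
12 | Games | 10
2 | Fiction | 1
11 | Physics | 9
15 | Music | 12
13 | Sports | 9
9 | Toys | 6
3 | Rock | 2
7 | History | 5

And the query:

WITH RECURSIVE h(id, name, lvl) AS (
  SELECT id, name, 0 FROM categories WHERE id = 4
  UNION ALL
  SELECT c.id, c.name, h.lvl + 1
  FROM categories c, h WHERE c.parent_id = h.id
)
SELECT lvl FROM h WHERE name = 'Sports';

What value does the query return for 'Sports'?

Base: id=4 (Mystery) at lvl 0.
Iteration 1: rows with parent_id in {4} -> Classical (id 6, lvl 1).
Iteration 2: rows with parent_id in {6} -> Toys (id 9, lvl 2).
Iteration 3: rows with parent_id in {9} -> Physics (id 11, lvl 3), Sports (id 13, lvl 3).
Iteration 4: no rows with parent_id in {11,13}; recursion stops.

3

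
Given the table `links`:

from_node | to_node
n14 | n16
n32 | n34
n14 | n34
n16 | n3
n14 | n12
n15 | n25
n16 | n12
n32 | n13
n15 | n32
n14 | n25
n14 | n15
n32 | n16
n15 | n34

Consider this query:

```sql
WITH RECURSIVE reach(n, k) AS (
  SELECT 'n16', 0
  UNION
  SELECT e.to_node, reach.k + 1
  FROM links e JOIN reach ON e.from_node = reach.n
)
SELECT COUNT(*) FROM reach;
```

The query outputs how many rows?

Base: (n16, k=0).
Iteration 1: edges from {n16} -> (n12, k=1), (n3, k=1).
Iteration 2: no outgoing edges from {n12,n3}; recursion stops.
Total rows emitted: 3.

3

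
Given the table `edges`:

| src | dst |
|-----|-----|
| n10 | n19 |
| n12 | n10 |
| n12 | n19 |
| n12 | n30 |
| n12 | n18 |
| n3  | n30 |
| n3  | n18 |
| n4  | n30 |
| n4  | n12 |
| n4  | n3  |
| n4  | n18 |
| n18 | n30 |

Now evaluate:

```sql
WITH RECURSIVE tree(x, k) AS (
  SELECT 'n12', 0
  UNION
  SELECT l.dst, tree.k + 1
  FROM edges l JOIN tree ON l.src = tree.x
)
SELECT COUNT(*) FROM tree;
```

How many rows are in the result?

7

Base: (n12, k=0).
Iteration 1: edges from {n12} -> (n10, k=1), (n18, k=1), (n19, k=1), (n30, k=1).
Iteration 2: edges from {n10,n18,n19,n30} -> (n19, k=2), (n30, k=2).
Iteration 3: no outgoing edges from {n19,n30}; recursion stops.
Total rows emitted: 7.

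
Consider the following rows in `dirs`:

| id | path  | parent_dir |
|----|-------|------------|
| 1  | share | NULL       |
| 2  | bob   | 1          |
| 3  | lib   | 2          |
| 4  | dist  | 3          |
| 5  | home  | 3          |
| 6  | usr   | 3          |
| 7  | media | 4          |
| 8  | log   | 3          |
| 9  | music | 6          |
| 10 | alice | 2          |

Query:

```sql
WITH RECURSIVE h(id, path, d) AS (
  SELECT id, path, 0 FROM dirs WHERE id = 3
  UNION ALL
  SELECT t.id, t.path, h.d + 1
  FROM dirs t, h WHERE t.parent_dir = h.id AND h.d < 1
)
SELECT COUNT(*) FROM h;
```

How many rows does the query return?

5

Base: id=3 (lib) at d 0.
Iteration 1: rows with parent_dir in {3} -> dist (id 4, d 1), home (id 5, d 1), usr (id 6, d 1), log (id 8, d 1).
Iteration 2: d < 1 fails for all current rows; recursion stops.
Total rows emitted: 5.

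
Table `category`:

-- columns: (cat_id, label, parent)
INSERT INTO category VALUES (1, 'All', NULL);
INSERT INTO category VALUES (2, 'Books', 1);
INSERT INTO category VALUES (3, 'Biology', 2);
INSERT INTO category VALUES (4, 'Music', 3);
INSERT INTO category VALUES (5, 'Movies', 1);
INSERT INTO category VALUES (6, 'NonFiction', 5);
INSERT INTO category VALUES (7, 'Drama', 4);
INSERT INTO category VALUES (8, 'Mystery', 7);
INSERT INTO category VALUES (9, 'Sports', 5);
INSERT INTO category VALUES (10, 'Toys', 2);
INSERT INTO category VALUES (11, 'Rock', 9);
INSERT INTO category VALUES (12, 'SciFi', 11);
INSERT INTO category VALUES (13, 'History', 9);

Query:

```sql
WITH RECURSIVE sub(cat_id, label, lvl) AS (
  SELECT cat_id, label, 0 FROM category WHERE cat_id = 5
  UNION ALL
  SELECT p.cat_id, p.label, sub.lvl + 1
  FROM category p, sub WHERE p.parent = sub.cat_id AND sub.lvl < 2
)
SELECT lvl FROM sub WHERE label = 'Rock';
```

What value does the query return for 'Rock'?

2

Base: cat_id=5 (Movies) at lvl 0.
Iteration 1: rows with parent in {5} -> NonFiction (id 6, lvl 1), Sports (id 9, lvl 1).
Iteration 2: rows with parent in {6,9} -> Rock (id 11, lvl 2), History (id 13, lvl 2).
Iteration 3: lvl < 2 fails for all current rows; recursion stops.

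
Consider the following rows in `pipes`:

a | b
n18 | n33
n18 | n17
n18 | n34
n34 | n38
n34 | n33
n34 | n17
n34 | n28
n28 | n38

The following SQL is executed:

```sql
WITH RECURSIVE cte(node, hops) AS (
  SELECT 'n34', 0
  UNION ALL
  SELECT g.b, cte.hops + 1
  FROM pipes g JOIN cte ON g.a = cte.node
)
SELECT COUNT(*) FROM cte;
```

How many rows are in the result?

6

Base: (n34, hops=0).
Iteration 1: edges from {n34} -> (n17, hops=1), (n28, hops=1), (n33, hops=1), (n38, hops=1).
Iteration 2: edges from {n17,n28,n33,n38} -> (n38, hops=2).
Iteration 3: no outgoing edges from {n38}; recursion stops.
Total rows emitted: 6.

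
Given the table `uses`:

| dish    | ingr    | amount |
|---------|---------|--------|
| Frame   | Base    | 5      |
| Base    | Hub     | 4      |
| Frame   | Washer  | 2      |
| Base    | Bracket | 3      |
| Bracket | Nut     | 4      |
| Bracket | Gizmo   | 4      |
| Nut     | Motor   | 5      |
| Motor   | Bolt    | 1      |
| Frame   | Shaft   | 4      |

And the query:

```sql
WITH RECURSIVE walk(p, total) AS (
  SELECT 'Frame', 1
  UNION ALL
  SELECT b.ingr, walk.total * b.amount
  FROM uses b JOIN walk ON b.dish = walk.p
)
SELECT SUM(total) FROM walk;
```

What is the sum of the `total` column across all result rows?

Base: (Frame, total=1).
Iteration 1: components of {Frame} -> Base = 1*5 = 5, Shaft = 1*4 = 4, Washer = 1*2 = 2.
Iteration 2: components of {Base,Shaft,Washer} -> Bracket = 5*3 = 15, Hub = 5*4 = 20.
Iteration 3: components of {Bracket,Hub} -> Gizmo = 15*4 = 60, Nut = 15*4 = 60.
Iteration 4: components of {Gizmo,Nut} -> Motor = 60*5 = 300.
Iteration 5: components of {Motor} -> Bolt = 300*1 = 300.
Iteration 6: no further components; recursion stops.
SUM(total) = 1 + 5 + 2 + 4 + 20 + 15 + 60 + 60 + 300 + 300 = 767.

767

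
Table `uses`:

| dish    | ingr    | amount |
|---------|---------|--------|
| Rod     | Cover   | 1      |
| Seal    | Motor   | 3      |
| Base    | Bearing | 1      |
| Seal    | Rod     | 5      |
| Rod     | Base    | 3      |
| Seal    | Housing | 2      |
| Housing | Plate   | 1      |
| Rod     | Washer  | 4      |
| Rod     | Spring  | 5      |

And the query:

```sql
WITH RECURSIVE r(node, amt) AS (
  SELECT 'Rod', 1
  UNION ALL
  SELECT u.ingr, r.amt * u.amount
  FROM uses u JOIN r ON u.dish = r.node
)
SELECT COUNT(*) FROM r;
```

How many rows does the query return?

6

Base: (Rod, amt=1).
Iteration 1: components of {Rod} -> Base = 1*3 = 3, Cover = 1*1 = 1, Spring = 1*5 = 5, Washer = 1*4 = 4.
Iteration 2: components of {Base,Cover,Spring,Washer} -> Bearing = 3*1 = 3.
Iteration 3: no further components; recursion stops.
Total rows emitted: 6.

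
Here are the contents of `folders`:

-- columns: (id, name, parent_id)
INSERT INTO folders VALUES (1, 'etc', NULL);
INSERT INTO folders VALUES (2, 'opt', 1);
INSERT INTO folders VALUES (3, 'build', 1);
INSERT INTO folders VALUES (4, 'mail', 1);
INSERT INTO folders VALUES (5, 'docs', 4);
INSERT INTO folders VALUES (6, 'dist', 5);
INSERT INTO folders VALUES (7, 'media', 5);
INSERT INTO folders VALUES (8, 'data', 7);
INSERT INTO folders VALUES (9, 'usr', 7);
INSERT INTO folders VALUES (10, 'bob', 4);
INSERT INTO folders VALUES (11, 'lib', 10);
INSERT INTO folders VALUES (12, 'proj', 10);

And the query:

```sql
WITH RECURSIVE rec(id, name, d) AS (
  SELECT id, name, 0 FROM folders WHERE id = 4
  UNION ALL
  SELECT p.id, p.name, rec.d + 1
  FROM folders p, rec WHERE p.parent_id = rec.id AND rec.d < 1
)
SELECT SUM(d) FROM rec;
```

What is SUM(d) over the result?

Base: id=4 (mail) at d 0.
Iteration 1: rows with parent_id in {4} -> docs (id 5, d 1), bob (id 10, d 1).
Iteration 2: d < 1 fails for all current rows; recursion stops.
SUM(d) = 0 + 1 + 1 = 2.

2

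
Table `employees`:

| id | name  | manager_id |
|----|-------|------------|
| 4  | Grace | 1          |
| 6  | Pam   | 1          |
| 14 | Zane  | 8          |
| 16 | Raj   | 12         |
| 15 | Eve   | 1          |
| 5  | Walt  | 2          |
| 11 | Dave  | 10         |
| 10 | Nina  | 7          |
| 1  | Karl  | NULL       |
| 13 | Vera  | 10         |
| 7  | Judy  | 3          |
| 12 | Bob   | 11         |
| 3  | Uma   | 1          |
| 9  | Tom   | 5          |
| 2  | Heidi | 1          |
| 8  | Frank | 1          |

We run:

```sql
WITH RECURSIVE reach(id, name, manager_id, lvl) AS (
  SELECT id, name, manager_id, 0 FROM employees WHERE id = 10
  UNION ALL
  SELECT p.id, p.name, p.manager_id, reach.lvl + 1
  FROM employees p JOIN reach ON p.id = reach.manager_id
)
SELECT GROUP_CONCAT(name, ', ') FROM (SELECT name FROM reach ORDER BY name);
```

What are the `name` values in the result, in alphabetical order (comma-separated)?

Judy, Karl, Nina, Uma

Base: id=10 (Nina), manager_id=7, lvl 0.
Iteration 1: join on id=7 -> Judy (id 7, manager_id=3, lvl 1).
Iteration 2: join on id=3 -> Uma (id 3, manager_id=1, lvl 2).
Iteration 3: join on id=1 -> Karl (id 1, manager_id=NULL, lvl 3).
Iteration 4: manager_id is NULL; no match; recursion stops.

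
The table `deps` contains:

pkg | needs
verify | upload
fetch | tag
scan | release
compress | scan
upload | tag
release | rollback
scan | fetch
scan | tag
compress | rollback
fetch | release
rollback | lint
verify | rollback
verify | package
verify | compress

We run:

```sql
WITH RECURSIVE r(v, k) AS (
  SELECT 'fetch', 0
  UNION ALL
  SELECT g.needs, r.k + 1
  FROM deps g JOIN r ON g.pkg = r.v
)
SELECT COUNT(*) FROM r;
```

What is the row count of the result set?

5

Base: (fetch, k=0).
Iteration 1: edges from {fetch} -> (release, k=1), (tag, k=1).
Iteration 2: edges from {release,tag} -> (rollback, k=2).
Iteration 3: edges from {rollback} -> (lint, k=3).
Iteration 4: no outgoing edges from {lint}; recursion stops.
Total rows emitted: 5.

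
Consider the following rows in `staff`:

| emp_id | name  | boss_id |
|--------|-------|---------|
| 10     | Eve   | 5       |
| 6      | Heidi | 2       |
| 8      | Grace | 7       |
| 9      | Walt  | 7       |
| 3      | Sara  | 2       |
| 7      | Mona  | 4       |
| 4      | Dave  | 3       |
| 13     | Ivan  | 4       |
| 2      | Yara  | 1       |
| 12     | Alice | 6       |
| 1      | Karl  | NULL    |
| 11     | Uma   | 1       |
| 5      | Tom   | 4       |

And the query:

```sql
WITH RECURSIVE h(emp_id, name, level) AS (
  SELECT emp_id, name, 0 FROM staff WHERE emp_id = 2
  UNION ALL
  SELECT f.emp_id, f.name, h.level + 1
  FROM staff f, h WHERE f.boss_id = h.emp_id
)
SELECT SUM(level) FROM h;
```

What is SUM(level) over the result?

Base: emp_id=2 (Yara) at level 0.
Iteration 1: rows with boss_id in {2} -> Sara (id 3, level 1), Heidi (id 6, level 1).
Iteration 2: rows with boss_id in {3,6} -> Dave (id 4, level 2), Alice (id 12, level 2).
Iteration 3: rows with boss_id in {4,12} -> Tom (id 5, level 3), Mona (id 7, level 3), Ivan (id 13, level 3).
Iteration 4: rows with boss_id in {5,7,13} -> Grace (id 8, level 4), Walt (id 9, level 4), Eve (id 10, level 4).
Iteration 5: no rows with boss_id in {8,9,10}; recursion stops.
SUM(level) = 0 + 1 + 1 + 2 + 2 + 3 + 3 + 3 + 4 + 4 + 4 = 27.

27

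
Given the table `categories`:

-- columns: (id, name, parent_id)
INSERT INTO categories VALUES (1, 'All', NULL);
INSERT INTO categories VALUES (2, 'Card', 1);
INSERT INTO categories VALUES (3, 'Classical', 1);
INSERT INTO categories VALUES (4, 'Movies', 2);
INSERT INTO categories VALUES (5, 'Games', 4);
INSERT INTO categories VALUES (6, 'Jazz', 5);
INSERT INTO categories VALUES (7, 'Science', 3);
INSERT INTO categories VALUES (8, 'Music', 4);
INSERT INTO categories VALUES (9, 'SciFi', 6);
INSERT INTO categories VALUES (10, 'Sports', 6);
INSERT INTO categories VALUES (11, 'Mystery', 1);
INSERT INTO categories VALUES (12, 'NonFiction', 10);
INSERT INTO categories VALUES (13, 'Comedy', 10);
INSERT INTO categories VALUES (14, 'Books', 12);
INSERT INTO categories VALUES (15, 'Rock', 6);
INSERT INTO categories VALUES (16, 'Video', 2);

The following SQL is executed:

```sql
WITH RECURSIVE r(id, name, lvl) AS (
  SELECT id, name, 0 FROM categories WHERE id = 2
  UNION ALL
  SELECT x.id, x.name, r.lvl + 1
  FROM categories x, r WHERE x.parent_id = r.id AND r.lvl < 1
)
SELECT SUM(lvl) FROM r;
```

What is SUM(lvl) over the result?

2

Base: id=2 (Card) at lvl 0.
Iteration 1: rows with parent_id in {2} -> Movies (id 4, lvl 1), Video (id 16, lvl 1).
Iteration 2: lvl < 1 fails for all current rows; recursion stops.
SUM(lvl) = 0 + 1 + 1 = 2.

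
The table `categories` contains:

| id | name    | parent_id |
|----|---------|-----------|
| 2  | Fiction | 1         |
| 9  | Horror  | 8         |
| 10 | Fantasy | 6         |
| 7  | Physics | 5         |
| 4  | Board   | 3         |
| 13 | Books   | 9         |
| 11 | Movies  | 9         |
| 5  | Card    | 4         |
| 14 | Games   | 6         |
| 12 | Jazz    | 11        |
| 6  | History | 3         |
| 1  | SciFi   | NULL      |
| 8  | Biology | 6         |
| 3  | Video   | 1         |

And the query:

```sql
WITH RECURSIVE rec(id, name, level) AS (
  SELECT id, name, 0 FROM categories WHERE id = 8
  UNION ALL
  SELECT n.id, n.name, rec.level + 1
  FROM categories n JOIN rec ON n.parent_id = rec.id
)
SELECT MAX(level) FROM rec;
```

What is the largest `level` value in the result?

Base: id=8 (Biology) at level 0.
Iteration 1: rows with parent_id in {8} -> Horror (id 9, level 1).
Iteration 2: rows with parent_id in {9} -> Movies (id 11, level 2), Books (id 13, level 2).
Iteration 3: rows with parent_id in {11,13} -> Jazz (id 12, level 3).
Iteration 4: no rows with parent_id in {12}; recursion stops.
level values: 0, 1, 2, 2, 3; the maximum is 3.

3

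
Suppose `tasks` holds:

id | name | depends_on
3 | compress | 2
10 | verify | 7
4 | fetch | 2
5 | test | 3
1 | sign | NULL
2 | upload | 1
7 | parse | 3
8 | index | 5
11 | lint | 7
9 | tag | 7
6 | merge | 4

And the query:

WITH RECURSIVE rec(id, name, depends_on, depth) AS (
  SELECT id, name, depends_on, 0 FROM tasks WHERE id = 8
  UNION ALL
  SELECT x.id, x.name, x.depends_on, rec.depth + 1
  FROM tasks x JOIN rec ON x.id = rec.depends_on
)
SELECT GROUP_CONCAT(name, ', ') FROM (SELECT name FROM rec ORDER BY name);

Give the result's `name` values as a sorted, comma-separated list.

Base: id=8 (index), depends_on=5, depth 0.
Iteration 1: join on id=5 -> test (id 5, depends_on=3, depth 1).
Iteration 2: join on id=3 -> compress (id 3, depends_on=2, depth 2).
Iteration 3: join on id=2 -> upload (id 2, depends_on=1, depth 3).
Iteration 4: join on id=1 -> sign (id 1, depends_on=NULL, depth 4).
Iteration 5: depends_on is NULL; no match; recursion stops.

compress, index, sign, test, upload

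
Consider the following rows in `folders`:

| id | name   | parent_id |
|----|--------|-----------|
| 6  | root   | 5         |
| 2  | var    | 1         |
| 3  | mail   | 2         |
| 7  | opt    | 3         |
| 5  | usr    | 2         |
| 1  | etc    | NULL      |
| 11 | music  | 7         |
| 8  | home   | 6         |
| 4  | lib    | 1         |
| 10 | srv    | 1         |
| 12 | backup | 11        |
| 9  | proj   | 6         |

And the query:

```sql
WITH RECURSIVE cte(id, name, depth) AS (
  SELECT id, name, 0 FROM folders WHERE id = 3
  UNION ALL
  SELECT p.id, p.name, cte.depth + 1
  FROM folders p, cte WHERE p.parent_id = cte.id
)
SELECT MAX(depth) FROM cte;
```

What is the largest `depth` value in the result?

Base: id=3 (mail) at depth 0.
Iteration 1: rows with parent_id in {3} -> opt (id 7, depth 1).
Iteration 2: rows with parent_id in {7} -> music (id 11, depth 2).
Iteration 3: rows with parent_id in {11} -> backup (id 12, depth 3).
Iteration 4: no rows with parent_id in {12}; recursion stops.
depth values: 0, 1, 2, 3; the maximum is 3.

3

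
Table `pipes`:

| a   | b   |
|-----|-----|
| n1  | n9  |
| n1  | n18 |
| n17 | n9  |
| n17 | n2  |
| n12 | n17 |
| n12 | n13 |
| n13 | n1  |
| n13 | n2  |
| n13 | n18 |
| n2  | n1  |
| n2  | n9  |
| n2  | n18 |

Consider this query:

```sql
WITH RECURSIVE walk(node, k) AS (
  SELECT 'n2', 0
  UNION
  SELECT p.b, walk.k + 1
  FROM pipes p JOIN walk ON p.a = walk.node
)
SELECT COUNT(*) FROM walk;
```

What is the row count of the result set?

6

Base: (n2, k=0).
Iteration 1: edges from {n2} -> (n1, k=1), (n18, k=1), (n9, k=1).
Iteration 2: edges from {n1,n18,n9} -> (n18, k=2), (n9, k=2).
Iteration 3: no outgoing edges from {n18,n9}; recursion stops.
Total rows emitted: 6.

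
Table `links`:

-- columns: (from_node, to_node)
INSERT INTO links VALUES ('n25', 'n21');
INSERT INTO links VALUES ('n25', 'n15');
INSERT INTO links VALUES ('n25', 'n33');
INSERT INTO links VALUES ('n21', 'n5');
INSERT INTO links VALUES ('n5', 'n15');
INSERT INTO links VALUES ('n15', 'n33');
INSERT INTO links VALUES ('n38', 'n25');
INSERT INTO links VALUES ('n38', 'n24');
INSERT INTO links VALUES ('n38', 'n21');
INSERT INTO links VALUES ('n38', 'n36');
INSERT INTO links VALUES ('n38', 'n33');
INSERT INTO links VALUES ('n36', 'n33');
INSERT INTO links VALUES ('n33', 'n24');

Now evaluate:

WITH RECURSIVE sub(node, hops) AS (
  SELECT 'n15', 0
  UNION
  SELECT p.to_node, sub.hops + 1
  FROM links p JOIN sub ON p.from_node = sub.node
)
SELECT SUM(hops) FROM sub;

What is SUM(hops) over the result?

3

Base: (n15, hops=0).
Iteration 1: edges from {n15} -> (n33, hops=1).
Iteration 2: edges from {n33} -> (n24, hops=2).
Iteration 3: no outgoing edges from {n24}; recursion stops.
SUM(hops) = 0 + 1 + 2 = 3.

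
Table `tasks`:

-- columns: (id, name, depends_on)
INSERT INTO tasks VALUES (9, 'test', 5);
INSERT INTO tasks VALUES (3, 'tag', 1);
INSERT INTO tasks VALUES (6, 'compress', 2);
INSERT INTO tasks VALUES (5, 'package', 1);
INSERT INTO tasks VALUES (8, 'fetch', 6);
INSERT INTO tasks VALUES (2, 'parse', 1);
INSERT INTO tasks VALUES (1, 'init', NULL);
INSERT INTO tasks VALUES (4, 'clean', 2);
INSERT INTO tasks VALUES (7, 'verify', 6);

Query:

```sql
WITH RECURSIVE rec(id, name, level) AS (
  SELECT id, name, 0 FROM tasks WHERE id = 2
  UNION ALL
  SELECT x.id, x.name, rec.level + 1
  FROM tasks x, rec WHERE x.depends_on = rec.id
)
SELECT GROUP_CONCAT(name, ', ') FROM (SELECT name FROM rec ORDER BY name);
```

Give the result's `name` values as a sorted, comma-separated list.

Base: id=2 (parse) at level 0.
Iteration 1: rows with depends_on in {2} -> clean (id 4, level 1), compress (id 6, level 1).
Iteration 2: rows with depends_on in {4,6} -> verify (id 7, level 2), fetch (id 8, level 2).
Iteration 3: no rows with depends_on in {7,8}; recursion stops.

clean, compress, fetch, parse, verify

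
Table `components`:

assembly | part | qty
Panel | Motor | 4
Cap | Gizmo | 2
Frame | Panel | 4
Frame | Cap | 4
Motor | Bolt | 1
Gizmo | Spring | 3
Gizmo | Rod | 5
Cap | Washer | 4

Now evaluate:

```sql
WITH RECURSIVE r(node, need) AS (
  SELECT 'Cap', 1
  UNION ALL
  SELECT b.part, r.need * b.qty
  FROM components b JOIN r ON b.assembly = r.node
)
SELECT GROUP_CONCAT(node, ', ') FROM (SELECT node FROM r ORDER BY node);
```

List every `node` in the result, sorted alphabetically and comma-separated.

Cap, Gizmo, Rod, Spring, Washer

Base: (Cap, need=1).
Iteration 1: components of {Cap} -> Gizmo = 1*2 = 2, Washer = 1*4 = 4.
Iteration 2: components of {Gizmo,Washer} -> Rod = 2*5 = 10, Spring = 2*3 = 6.
Iteration 3: no further components; recursion stops.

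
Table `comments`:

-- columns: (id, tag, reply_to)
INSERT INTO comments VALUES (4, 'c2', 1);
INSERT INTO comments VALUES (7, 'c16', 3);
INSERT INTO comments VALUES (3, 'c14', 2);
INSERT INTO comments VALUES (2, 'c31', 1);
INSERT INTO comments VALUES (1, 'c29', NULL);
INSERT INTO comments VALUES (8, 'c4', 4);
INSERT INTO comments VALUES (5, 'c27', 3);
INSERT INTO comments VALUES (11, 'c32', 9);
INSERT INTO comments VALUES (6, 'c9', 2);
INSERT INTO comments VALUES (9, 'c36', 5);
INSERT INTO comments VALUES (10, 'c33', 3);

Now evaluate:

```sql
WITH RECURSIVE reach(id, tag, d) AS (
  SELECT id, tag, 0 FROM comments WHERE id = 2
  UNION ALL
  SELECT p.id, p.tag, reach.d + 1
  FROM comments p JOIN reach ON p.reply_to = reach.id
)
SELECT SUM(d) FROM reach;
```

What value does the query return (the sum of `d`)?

Base: id=2 (c31) at d 0.
Iteration 1: rows with reply_to in {2} -> c14 (id 3, d 1), c9 (id 6, d 1).
Iteration 2: rows with reply_to in {3,6} -> c27 (id 5, d 2), c16 (id 7, d 2), c33 (id 10, d 2).
Iteration 3: rows with reply_to in {5,7,10} -> c36 (id 9, d 3).
Iteration 4: rows with reply_to in {9} -> c32 (id 11, d 4).
Iteration 5: no rows with reply_to in {11}; recursion stops.
SUM(d) = 0 + 1 + 1 + 2 + 2 + 2 + 3 + 4 = 15.

15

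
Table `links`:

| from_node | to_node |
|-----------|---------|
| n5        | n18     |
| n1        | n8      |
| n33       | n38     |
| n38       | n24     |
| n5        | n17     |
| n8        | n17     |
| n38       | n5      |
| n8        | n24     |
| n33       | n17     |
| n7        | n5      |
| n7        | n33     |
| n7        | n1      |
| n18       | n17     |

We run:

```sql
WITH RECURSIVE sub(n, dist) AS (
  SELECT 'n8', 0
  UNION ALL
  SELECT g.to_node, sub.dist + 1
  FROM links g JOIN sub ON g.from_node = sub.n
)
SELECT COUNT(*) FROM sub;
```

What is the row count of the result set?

Base: (n8, dist=0).
Iteration 1: edges from {n8} -> (n17, dist=1), (n24, dist=1).
Iteration 2: no outgoing edges from {n17,n24}; recursion stops.
Total rows emitted: 3.

3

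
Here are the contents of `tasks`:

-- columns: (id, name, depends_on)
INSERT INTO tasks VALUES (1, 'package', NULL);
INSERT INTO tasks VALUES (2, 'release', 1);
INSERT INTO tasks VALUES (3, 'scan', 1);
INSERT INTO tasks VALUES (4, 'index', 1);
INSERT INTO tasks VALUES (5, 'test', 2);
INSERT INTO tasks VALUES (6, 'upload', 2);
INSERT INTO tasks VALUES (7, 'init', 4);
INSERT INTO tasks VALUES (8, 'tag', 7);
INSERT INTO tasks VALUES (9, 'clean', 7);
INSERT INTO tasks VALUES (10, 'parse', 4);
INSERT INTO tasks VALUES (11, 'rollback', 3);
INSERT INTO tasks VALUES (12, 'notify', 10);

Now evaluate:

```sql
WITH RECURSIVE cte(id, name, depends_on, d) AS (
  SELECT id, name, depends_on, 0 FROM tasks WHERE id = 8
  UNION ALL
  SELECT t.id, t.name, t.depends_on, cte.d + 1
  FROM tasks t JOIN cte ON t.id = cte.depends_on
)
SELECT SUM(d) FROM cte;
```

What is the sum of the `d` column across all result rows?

6

Base: id=8 (tag), depends_on=7, d 0.
Iteration 1: join on id=7 -> init (id 7, depends_on=4, d 1).
Iteration 2: join on id=4 -> index (id 4, depends_on=1, d 2).
Iteration 3: join on id=1 -> package (id 1, depends_on=NULL, d 3).
Iteration 4: depends_on is NULL; no match; recursion stops.
SUM(d) = 0 + 1 + 2 + 3 = 6.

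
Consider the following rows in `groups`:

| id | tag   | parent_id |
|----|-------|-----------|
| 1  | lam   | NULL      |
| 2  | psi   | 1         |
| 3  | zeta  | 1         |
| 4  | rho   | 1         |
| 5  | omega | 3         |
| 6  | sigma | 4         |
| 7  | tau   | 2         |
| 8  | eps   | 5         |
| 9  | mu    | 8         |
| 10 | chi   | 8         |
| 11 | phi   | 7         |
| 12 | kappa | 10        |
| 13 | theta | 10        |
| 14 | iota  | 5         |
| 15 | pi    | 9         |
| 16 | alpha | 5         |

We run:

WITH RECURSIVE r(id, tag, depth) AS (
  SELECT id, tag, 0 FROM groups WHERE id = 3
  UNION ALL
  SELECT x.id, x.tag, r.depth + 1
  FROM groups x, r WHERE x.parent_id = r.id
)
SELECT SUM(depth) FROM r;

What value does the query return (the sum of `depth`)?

25

Base: id=3 (zeta) at depth 0.
Iteration 1: rows with parent_id in {3} -> omega (id 5, depth 1).
Iteration 2: rows with parent_id in {5} -> eps (id 8, depth 2), iota (id 14, depth 2), alpha (id 16, depth 2).
Iteration 3: rows with parent_id in {8,14,16} -> mu (id 9, depth 3), chi (id 10, depth 3).
Iteration 4: rows with parent_id in {9,10} -> kappa (id 12, depth 4), theta (id 13, depth 4), pi (id 15, depth 4).
Iteration 5: no rows with parent_id in {12,13,15}; recursion stops.
SUM(depth) = 0 + 1 + 2 + 2 + 2 + 3 + 3 + 4 + 4 + 4 = 25.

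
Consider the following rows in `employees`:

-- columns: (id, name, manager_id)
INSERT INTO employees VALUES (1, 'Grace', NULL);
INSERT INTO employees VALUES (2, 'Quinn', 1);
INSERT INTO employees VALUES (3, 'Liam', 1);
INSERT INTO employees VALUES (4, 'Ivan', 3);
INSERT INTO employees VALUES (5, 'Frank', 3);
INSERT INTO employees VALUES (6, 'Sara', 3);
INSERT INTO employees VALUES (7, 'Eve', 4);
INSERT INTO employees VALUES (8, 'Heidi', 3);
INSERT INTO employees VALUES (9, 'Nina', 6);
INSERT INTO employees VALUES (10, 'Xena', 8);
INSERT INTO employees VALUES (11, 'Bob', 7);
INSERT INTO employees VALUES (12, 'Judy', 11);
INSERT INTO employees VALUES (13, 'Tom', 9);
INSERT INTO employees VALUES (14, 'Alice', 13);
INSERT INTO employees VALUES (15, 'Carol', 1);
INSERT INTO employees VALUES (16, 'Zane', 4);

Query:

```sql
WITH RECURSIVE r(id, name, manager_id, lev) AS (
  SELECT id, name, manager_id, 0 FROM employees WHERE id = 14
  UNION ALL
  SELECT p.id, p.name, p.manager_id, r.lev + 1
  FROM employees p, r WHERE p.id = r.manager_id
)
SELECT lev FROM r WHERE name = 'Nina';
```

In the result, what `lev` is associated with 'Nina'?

Base: id=14 (Alice), manager_id=13, lev 0.
Iteration 1: join on id=13 -> Tom (id 13, manager_id=9, lev 1).
Iteration 2: join on id=9 -> Nina (id 9, manager_id=6, lev 2).
Iteration 3: join on id=6 -> Sara (id 6, manager_id=3, lev 3).
Iteration 4: join on id=3 -> Liam (id 3, manager_id=1, lev 4).
Iteration 5: join on id=1 -> Grace (id 1, manager_id=NULL, lev 5).
Iteration 6: manager_id is NULL; no match; recursion stops.

2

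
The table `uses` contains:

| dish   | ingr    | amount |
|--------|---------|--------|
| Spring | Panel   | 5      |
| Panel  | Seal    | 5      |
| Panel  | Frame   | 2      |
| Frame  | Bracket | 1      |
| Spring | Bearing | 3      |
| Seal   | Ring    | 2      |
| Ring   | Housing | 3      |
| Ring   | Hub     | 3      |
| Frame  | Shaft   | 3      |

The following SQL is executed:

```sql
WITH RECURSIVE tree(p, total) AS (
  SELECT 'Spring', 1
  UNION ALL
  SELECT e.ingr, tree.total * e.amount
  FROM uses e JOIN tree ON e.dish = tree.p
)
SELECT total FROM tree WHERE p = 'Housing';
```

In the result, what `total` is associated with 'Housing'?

150

Base: (Spring, total=1).
Iteration 1: components of {Spring} -> Bearing = 1*3 = 3, Panel = 1*5 = 5.
Iteration 2: components of {Bearing,Panel} -> Frame = 5*2 = 10, Seal = 5*5 = 25.
Iteration 3: components of {Frame,Seal} -> Bracket = 10*1 = 10, Ring = 25*2 = 50, Shaft = 10*3 = 30.
Iteration 4: components of {Bracket,Ring,Shaft} -> Housing = 50*3 = 150, Hub = 50*3 = 150.
Iteration 5: no further components; recursion stops.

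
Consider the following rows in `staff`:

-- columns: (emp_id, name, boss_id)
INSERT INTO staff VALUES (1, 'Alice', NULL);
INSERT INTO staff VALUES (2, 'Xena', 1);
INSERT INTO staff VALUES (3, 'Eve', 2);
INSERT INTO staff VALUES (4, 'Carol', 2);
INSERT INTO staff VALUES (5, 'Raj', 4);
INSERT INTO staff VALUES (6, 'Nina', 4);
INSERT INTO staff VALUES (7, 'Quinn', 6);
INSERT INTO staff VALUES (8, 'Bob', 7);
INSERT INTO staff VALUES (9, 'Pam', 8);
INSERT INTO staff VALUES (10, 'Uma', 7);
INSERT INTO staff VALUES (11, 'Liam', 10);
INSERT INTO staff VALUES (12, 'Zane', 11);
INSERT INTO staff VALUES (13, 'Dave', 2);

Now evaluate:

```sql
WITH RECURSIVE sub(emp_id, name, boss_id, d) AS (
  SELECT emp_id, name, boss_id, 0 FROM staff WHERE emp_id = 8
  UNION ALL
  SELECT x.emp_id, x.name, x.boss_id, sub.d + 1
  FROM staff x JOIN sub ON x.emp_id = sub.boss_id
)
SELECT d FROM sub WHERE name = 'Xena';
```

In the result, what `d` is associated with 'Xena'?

4

Base: emp_id=8 (Bob), boss_id=7, d 0.
Iteration 1: join on emp_id=7 -> Quinn (id 7, boss_id=6, d 1).
Iteration 2: join on emp_id=6 -> Nina (id 6, boss_id=4, d 2).
Iteration 3: join on emp_id=4 -> Carol (id 4, boss_id=2, d 3).
Iteration 4: join on emp_id=2 -> Xena (id 2, boss_id=1, d 4).
Iteration 5: join on emp_id=1 -> Alice (id 1, boss_id=NULL, d 5).
Iteration 6: boss_id is NULL; no match; recursion stops.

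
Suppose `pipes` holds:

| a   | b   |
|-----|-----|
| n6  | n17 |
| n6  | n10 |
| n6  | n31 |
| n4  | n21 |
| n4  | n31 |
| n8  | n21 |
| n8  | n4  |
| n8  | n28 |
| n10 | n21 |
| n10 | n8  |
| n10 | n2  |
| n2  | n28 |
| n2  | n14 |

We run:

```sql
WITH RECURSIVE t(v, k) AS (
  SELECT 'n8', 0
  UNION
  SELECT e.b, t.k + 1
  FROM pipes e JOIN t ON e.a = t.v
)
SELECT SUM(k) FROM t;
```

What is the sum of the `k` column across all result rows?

7

Base: (n8, k=0).
Iteration 1: edges from {n8} -> (n21, k=1), (n28, k=1), (n4, k=1).
Iteration 2: edges from {n21,n28,n4} -> (n21, k=2), (n31, k=2).
Iteration 3: no outgoing edges from {n21,n31}; recursion stops.
SUM(k) = 0 + 1 + 1 + 1 + 2 + 2 = 7.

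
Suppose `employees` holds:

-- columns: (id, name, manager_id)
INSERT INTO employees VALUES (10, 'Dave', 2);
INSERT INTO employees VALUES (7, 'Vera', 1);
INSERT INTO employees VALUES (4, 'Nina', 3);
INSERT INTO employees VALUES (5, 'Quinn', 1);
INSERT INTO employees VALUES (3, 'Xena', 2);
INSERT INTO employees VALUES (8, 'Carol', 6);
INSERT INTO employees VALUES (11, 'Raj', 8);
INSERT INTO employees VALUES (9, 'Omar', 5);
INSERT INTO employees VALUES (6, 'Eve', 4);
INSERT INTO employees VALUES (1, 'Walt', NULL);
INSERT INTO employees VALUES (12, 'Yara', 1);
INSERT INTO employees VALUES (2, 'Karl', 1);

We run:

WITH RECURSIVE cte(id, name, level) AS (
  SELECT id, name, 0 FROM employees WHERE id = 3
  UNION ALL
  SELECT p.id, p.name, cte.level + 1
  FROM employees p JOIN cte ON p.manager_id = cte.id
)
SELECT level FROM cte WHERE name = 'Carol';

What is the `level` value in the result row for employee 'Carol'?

3

Base: id=3 (Xena) at level 0.
Iteration 1: rows with manager_id in {3} -> Nina (id 4, level 1).
Iteration 2: rows with manager_id in {4} -> Eve (id 6, level 2).
Iteration 3: rows with manager_id in {6} -> Carol (id 8, level 3).
Iteration 4: rows with manager_id in {8} -> Raj (id 11, level 4).
Iteration 5: no rows with manager_id in {11}; recursion stops.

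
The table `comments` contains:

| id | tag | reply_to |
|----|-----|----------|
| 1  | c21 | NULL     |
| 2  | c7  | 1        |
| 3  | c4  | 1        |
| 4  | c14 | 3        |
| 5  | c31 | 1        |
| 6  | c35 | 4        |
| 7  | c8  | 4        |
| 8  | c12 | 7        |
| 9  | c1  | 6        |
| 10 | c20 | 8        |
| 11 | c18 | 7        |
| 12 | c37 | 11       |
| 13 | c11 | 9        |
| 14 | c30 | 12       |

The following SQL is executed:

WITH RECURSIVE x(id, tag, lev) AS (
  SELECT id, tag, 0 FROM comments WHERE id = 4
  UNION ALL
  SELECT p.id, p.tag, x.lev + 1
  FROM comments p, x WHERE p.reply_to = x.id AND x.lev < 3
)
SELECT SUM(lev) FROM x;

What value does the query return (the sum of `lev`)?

Base: id=4 (c14) at lev 0.
Iteration 1: rows with reply_to in {4} -> c35 (id 6, lev 1), c8 (id 7, lev 1).
Iteration 2: rows with reply_to in {6,7} -> c12 (id 8, lev 2), c1 (id 9, lev 2), c18 (id 11, lev 2).
Iteration 3: rows with reply_to in {8,9,11} -> c20 (id 10, lev 3), c37 (id 12, lev 3), c11 (id 13, lev 3).
Iteration 4: lev < 3 fails for all current rows; recursion stops.
SUM(lev) = 0 + 1 + 1 + 2 + 2 + 2 + 3 + 3 + 3 = 17.

17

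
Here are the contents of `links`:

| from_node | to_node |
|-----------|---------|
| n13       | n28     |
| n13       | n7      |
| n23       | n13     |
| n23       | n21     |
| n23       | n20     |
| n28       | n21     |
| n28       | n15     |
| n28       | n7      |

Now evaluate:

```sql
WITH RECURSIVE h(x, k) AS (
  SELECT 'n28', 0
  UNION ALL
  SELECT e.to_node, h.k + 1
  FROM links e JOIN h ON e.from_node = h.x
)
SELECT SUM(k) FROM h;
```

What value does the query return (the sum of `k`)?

Base: (n28, k=0).
Iteration 1: edges from {n28} -> (n15, k=1), (n21, k=1), (n7, k=1).
Iteration 2: no outgoing edges from {n15,n21,n7}; recursion stops.
SUM(k) = 0 + 1 + 1 + 1 = 3.

3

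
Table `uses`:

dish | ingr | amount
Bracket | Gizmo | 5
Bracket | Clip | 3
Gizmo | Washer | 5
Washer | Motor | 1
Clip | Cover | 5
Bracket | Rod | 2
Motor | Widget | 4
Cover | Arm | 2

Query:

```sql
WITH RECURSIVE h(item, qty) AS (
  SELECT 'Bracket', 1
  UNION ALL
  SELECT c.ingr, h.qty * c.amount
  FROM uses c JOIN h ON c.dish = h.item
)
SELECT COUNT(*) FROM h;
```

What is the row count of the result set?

9

Base: (Bracket, qty=1).
Iteration 1: components of {Bracket} -> Clip = 1*3 = 3, Gizmo = 1*5 = 5, Rod = 1*2 = 2.
Iteration 2: components of {Clip,Gizmo,Rod} -> Cover = 3*5 = 15, Washer = 5*5 = 25.
Iteration 3: components of {Cover,Washer} -> Arm = 15*2 = 30, Motor = 25*1 = 25.
Iteration 4: components of {Arm,Motor} -> Widget = 25*4 = 100.
Iteration 5: no further components; recursion stops.
Total rows emitted: 9.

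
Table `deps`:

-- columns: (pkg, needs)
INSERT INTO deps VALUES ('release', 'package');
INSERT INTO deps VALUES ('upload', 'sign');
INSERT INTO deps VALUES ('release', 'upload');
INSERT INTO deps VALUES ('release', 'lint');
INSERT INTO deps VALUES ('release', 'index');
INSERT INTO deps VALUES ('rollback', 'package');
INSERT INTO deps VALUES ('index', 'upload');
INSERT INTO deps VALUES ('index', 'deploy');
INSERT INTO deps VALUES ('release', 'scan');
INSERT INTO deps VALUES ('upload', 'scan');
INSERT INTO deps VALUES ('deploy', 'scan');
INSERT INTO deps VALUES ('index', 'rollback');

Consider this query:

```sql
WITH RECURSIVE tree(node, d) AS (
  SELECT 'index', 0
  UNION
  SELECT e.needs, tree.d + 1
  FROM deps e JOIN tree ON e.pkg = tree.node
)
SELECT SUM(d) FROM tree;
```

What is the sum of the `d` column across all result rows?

9

Base: (index, d=0).
Iteration 1: edges from {index} -> (deploy, d=1), (rollback, d=1), (upload, d=1).
Iteration 2: edges from {deploy,rollback,upload} -> (package, d=2), (scan, d=2), (sign, d=2). [UNION drops 1 duplicate row(s)]
Iteration 3: no outgoing edges from {package,scan,sign}; recursion stops.
SUM(d) = 0 + 1 + 1 + 1 + 2 + 2 + 2 = 9.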